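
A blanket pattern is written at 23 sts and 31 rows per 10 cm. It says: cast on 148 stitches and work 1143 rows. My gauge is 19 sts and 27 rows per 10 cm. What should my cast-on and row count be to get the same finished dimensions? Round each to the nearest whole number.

Cast on 122 stitches; work 996 rows.

Stitches: 148 × 19/23 = 122.26 → 122.
Rows: 1143 × 27/31 = 995.52 → 996.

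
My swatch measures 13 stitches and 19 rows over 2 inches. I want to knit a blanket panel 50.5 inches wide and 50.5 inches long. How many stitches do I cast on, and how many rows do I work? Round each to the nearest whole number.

Cast on 328 stitches and work 480 rows.

Stitch gauge = 13/2 = 6.5 sts/in; 50.5 × 6.5 = 328.25 → 328 sts.
Row gauge = 19/2 = 9.5 rows/in; 50.5 × 9.5 = 479.75 → 480 rows.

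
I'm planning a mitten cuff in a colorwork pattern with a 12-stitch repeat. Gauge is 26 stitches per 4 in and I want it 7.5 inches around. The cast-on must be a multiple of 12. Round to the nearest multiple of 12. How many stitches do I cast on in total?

Cast on 48 stitches.

26 / 4 = 6.5 sts per inch.
7.5 × 6.5 = 48.75 sts.
Nearest multiple of 12: 48.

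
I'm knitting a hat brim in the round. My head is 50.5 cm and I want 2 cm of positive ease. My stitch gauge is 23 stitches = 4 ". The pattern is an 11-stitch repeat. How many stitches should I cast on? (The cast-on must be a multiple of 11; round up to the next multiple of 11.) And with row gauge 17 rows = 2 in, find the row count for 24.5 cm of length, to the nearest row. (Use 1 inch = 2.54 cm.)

Finished = 50.5 + 2 = 52.5 cm.
52.5 cm × 1/2.54 = 20.67 inches.
23/4 = 5.75 sts per in; 20.67 × 5.75 = 118.85 sts.
Next multiple of 11 → 121.
24.5 cm = 9.65 inches; × 8.5 = 81.99 → 82 rows.

Cast on 121 stitches; work 82 rows.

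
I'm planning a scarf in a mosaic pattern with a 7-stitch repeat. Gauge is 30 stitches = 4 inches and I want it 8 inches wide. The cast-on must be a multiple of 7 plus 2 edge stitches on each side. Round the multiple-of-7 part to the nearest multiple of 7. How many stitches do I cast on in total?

30 / 4 = 7.5 sts per inch.
8 × 7.5 = 60.00 sts.
Less 4 edge sts → 56.00 for the repeat.
Nearest multiple of 7: 56.
Add back 4 edge sts → 60.

CO 60 sts.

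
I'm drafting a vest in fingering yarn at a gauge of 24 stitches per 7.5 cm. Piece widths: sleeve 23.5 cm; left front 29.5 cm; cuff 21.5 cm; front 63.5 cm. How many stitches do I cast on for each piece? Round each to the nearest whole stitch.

Rate = 24/7.5 = 3.2 sts per cm.
sleeve: 23.5 × 3.2 = 75.20 → 75.
left front: 29.5 × 3.2 = 94.40 → 94.
cuff: 21.5 × 3.2 = 68.80 → 69.
front: 63.5 × 3.2 = 203.20 → 203.

sleeve 75; left front 94; cuff 69; front 203.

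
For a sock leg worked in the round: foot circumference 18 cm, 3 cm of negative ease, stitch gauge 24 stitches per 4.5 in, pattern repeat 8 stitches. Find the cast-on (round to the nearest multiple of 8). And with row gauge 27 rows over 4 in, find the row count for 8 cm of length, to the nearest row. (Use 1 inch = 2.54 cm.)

Finished = 18 − 3 = 15 cm.
15 cm × 1/2.54 = 5.91 inches.
24/4.5 = 5.333 sts per in; 5.91 × 5.333 = 31.50 sts.
Nearest multiple of 8 → 32.
8 cm = 3.15 inches; × 6.75 = 21.26 → 21 rows.

Cast on 32 stitches; work 21 rows.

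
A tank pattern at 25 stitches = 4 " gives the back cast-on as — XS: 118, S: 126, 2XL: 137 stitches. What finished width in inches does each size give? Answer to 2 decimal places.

25/4 = 6.25 sts per in.
XS: 118 / 6.25 = 18.880 → 18.88 in.
S: 126 / 6.25 = 20.160 → 20.16 in.
2XL: 137 / 6.25 = 21.920 → 21.92 in.

XS 18.88 inches; S 20.16 inches; 2XL 21.92 inches.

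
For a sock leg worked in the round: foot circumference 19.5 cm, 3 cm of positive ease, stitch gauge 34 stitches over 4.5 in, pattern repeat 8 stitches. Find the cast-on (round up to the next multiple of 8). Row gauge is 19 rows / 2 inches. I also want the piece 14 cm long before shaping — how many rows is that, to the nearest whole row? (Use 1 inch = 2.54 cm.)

Cast on 72 stitches; work 52 rows.

Finished = 19.5 + 3 = 22.5 cm.
22.5 cm × 1/2.54 = 8.86 inches.
34/4.5 = 7.556 sts per in; 8.86 × 7.556 = 66.93 sts.
Next multiple of 8 → 72.
14 cm = 5.51 inches; × 9.5 = 52.36 → 52 rows.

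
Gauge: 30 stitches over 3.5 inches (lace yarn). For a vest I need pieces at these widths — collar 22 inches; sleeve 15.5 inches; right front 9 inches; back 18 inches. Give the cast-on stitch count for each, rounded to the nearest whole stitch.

Rate = 30/3.5 = 8.571 sts per in.
collar: 22 × 8.571 = 188.57 → 189.
sleeve: 15.5 × 8.571 = 132.86 → 133.
right front: 9 × 8.571 = 77.14 → 77.
back: 18 × 8.571 = 154.29 → 154.

collar 189; sleeve 133; right front 77; back 154.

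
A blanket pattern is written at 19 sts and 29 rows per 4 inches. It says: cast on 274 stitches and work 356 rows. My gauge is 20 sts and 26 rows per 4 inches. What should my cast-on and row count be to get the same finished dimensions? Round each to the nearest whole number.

Cast on 288 stitches; work 319 rows.

Stitches: 274 × 20/19 = 288.42 → 288.
Rows: 356 × 26/29 = 319.17 → 319.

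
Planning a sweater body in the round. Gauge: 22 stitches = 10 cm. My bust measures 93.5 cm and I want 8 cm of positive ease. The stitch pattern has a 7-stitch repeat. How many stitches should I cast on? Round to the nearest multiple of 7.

224 stitches.

Finished = 93.5 + 8 = 101.5 cm.
22 / 10 = 2.2 sts/cm.
101.5 × 2.2 = 223.30 sts.
Nearest multiple of 7: 224.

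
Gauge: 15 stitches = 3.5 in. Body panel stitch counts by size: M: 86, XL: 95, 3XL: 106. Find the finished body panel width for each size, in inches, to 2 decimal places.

M 20.07 inches; XL 22.17 inches; 3XL 24.73 inches.

15/3.5 = 4.286 sts per in.
M: 86 / 4.286 = 20.067 → 20.07 in.
XL: 95 / 4.286 = 22.167 → 22.17 in.
3XL: 106 / 4.286 = 24.733 → 24.73 in.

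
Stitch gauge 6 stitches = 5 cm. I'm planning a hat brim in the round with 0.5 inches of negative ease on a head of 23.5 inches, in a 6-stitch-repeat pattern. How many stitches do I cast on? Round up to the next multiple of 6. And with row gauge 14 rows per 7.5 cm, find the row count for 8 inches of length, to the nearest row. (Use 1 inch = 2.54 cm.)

Cast on 72 stitches; work 38 rows.

Finished = 23.5 − 0.5 = 23 inches.
23 inches × 2.54 = 58.42 cm.
6/5 = 1.2 sts per cm; 58.42 × 1.2 = 70.10 sts.
Next multiple of 6 → 72.
8 inches = 20.32 cm; × 1.867 = 37.93 → 38 rows.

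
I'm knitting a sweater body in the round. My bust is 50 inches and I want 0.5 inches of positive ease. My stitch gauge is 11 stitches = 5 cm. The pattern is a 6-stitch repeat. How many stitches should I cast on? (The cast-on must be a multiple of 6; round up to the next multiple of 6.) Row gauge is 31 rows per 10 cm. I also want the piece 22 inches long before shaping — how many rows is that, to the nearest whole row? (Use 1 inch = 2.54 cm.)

Finished = 50 + 0.5 = 50.5 inches.
50.5 inches × 2.54 = 128.27 cm.
11/5 = 2.2 sts per cm; 128.27 × 2.2 = 282.19 sts.
Next multiple of 6 → 288.
22 inches = 55.88 cm; × 3.1 = 173.23 → 173 rows.

Cast on 288 stitches; work 173 rows.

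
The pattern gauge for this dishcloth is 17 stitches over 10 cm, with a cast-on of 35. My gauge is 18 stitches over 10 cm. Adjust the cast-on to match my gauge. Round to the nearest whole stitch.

Cast on 37 stitches.

Scale factor = 18 / 17 = 1.059.
35 × 18 / 17 = 37.06 sts.
→ 37 sts.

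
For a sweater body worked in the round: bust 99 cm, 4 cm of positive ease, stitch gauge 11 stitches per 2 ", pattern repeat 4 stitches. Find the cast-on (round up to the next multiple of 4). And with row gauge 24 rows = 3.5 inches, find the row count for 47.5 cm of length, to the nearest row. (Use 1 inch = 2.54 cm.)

Cast on 224 stitches; work 128 rows.

Finished = 99 + 4 = 103 cm.
103 cm × 1/2.54 = 40.55 inches.
11/2 = 5.5 sts per in; 40.55 × 5.5 = 223.03 sts.
Next multiple of 4 → 224.
47.5 cm = 18.70 inches; × 6.857 = 128.23 → 128 rows.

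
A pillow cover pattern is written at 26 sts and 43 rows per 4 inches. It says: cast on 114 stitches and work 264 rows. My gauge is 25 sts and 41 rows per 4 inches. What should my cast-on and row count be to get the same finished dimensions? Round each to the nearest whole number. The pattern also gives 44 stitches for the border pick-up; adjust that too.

Stitches: 114 × 25/26 = 109.62 → 110.
Rows: 264 × 41/43 = 251.72 → 252.
border pick-up: 44 × 25/26 = 42.31 → 42.

Cast on 110 stitches; work 252 rows; border pick-up 42 stitches.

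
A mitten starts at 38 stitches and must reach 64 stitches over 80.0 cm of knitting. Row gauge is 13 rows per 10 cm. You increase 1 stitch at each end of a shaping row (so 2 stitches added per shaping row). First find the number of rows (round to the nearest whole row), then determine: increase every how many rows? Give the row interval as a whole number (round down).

Increase every 8th row.

Rows = 80.0 × 1.3 = 104.0 → 104 rows.
Stitches to add: 26 → 13 shaping rows (at 2 st each).
104 / 13 = 8.00 → every 8 rows.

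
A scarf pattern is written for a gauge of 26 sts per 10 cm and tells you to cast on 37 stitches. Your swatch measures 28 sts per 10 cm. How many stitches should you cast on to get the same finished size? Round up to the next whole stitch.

Scale factor = 28 / 26 = 1.077.
37 × 28 / 26 = 39.85 sts.
→ 40 sts.

40 stitches.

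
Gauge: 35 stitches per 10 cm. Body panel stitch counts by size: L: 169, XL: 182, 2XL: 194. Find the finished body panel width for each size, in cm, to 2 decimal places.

L 48.29 cm; XL 52.00 cm; 2XL 55.43 cm.

35/10 = 3.5 sts per cm.
L: 169 / 3.5 = 48.286 → 48.29 cm.
XL: 182 / 3.5 = 52.000 → 52.00 cm.
2XL: 194 / 3.5 = 55.429 → 55.43 cm.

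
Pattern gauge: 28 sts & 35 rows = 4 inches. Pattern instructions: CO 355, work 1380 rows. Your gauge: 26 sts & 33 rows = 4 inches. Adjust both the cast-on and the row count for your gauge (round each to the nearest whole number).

Cast on 330 stitches; work 1301 rows.

Stitches: 355 × 26/28 = 329.64 → 330.
Rows: 1380 × 33/35 = 1301.14 → 1301.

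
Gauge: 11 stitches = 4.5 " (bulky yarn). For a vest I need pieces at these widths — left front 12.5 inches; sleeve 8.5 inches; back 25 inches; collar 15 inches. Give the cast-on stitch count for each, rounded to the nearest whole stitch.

left front 31; sleeve 21; back 61; collar 37.

Rate = 11/4.5 = 2.444 sts per in.
left front: 12.5 × 2.444 = 30.56 → 31.
sleeve: 8.5 × 2.444 = 20.78 → 21.
back: 25 × 2.444 = 61.11 → 61.
collar: 15 × 2.444 = 36.67 → 37.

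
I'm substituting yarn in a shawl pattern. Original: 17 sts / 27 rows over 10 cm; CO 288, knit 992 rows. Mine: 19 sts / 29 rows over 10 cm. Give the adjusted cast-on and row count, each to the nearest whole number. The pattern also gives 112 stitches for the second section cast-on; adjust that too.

Stitches: 288 × 19/17 = 321.88 → 322.
Rows: 992 × 29/27 = 1065.48 → 1065.
second section cast-on: 112 × 19/17 = 125.18 → 125.

Cast on 322 stitches; work 1065 rows; second section cast-on 125 stitches.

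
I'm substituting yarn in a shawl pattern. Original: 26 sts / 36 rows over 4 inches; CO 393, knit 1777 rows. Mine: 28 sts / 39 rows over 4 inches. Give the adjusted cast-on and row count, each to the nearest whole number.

Stitches: 393 × 28/26 = 423.23 → 423.
Rows: 1777 × 39/36 = 1925.08 → 1925.

Cast on 423 stitches; work 1925 rows.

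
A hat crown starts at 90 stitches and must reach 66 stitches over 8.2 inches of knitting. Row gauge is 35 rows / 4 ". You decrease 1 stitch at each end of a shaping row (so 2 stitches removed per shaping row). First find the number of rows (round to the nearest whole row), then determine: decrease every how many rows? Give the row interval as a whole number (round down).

Decrease every 6th row.

Rows = 8.2 × 8.75 = 71.8 → 72 rows.
Stitches to remove: 24 → 12 shaping rows (at 2 st each).
72 / 12 = 6.00 → every 6 rows.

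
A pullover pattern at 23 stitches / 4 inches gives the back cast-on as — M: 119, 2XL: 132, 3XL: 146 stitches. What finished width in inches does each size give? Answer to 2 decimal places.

23/4 = 5.75 sts per in.
M: 119 / 5.75 = 20.696 → 20.70 in.
2XL: 132 / 5.75 = 22.957 → 22.96 in.
3XL: 146 / 5.75 = 25.391 → 25.39 in.

M 20.70 inches; 2XL 22.96 inches; 3XL 25.39 inches.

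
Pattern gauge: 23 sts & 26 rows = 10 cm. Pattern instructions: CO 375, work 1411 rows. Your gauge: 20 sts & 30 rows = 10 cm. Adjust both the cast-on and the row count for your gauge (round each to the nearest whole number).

Stitches: 375 × 20/23 = 326.09 → 326.
Rows: 1411 × 30/26 = 1628.08 → 1628.

Cast on 326 stitches; work 1628 rows.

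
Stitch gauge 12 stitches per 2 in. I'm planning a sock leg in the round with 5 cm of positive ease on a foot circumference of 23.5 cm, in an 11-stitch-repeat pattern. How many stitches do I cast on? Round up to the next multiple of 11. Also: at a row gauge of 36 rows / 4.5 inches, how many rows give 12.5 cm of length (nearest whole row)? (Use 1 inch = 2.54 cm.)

Cast on 77 stitches; work 39 rows.

Finished = 23.5 + 5 = 28.5 cm.
28.5 cm × 1/2.54 = 11.22 inches.
12/2 = 6 sts per in; 11.22 × 6 = 67.32 sts.
Next multiple of 11 → 77.
12.5 cm = 4.92 inches; × 8 = 39.37 → 39 rows.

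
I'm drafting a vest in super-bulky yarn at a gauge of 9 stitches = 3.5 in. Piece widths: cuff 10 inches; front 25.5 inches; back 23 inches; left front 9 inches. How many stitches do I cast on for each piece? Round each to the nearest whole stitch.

cuff 26; front 66; back 59; left front 23.

Rate = 9/3.5 = 2.571 sts per in.
cuff: 10 × 2.571 = 25.71 → 26.
front: 25.5 × 2.571 = 65.57 → 66.
back: 23 × 2.571 = 59.14 → 59.
left front: 9 × 2.571 = 23.14 → 23.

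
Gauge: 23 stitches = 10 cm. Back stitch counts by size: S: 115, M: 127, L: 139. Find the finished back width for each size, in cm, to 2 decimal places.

S 50.00 cm; M 55.22 cm; L 60.43 cm.

23/10 = 2.3 sts per cm.
S: 115 / 2.3 = 50.000 → 50.00 cm.
M: 127 / 2.3 = 55.217 → 55.22 cm.
L: 139 / 2.3 = 60.435 → 60.43 cm.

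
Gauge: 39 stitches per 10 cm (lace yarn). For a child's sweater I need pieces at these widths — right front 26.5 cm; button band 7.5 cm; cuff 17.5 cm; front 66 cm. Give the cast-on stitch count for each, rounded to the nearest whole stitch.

right front 103; button band 29; cuff 68; front 257.

Rate = 39/10 = 3.9 sts per cm.
right front: 26.5 × 3.9 = 103.35 → 103.
button band: 7.5 × 3.9 = 29.25 → 29.
cuff: 17.5 × 3.9 = 68.25 → 68.
front: 66 × 3.9 = 257.40 → 257.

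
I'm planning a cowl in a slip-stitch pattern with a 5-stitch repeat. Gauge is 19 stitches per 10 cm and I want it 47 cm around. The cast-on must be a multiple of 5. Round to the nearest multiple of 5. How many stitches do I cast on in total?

Cast on 90 stitches.

19 / 10 = 1.9 sts per cm.
47 × 1.9 = 89.30 sts.
Nearest multiple of 5: 90.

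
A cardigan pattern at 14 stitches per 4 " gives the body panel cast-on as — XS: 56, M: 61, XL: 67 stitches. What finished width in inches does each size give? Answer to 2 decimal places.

14/4 = 3.5 sts per in.
XS: 56 / 3.5 = 16.000 → 16.00 in.
M: 61 / 3.5 = 17.429 → 17.43 in.
XL: 67 / 3.5 = 19.143 → 19.14 in.

XS 16.00 inches; M 17.43 inches; XL 19.14 inches.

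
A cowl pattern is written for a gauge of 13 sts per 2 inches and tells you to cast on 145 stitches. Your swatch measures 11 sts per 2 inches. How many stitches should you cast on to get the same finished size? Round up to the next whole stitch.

Scale factor = 11 / 13 = 0.846.
145 × 11 / 13 = 122.69 sts.
→ 123 sts.

CO 123 sts.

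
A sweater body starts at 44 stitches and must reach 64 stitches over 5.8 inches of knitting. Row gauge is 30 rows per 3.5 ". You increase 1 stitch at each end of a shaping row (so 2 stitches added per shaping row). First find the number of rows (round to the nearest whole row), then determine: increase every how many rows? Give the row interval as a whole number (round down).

Rows = 5.8 × 8.571 = 49.7 → 50 rows.
Stitches to add: 20 → 10 shaping rows (at 2 st each).
50 / 10 = 5.00 → every 5 rows.

Increase every 5th row.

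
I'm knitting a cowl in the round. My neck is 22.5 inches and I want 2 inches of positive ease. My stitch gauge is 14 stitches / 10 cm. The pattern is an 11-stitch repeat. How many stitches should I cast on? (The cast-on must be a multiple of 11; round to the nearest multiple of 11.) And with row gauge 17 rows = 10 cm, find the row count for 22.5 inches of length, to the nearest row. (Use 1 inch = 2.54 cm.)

Finished = 22.5 + 2 = 24.5 inches.
24.5 inches × 2.54 = 62.23 cm.
14/10 = 1.4 sts per cm; 62.23 × 1.4 = 87.12 sts.
Nearest multiple of 11 → 88.
22.5 inches = 57.15 cm; × 1.7 = 97.16 → 97 rows.

Cast on 88 stitches; work 97 rows.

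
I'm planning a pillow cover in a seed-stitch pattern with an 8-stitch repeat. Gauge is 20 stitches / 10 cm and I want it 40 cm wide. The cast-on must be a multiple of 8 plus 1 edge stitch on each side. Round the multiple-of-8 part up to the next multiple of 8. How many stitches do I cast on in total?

20 / 10 = 2 sts per cm.
40 × 2 = 80.00 sts.
Less 2 edge sts → 78.00 for the repeat.
Next multiple of 8: 80.
Add back 2 edge sts → 82.

Cast on 82 stitches.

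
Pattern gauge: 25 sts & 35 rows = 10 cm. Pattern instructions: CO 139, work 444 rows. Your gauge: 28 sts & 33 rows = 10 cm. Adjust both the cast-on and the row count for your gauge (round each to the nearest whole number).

Cast on 156 stitches; work 419 rows.

Stitches: 139 × 28/25 = 155.68 → 156.
Rows: 444 × 33/35 = 418.63 → 419.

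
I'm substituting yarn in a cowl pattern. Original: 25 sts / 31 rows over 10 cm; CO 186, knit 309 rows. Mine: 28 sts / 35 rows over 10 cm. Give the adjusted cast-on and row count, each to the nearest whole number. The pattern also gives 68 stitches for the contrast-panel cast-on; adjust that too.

Cast on 208 stitches; work 349 rows; contrast-panel cast-on 76 stitches.

Stitches: 186 × 28/25 = 208.32 → 208.
Rows: 309 × 35/31 = 348.87 → 349.
contrast-panel cast-on: 68 × 28/25 = 76.16 → 76.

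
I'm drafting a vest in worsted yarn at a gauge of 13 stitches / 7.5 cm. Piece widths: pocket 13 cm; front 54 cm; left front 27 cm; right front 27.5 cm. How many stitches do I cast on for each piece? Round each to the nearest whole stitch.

Rate = 13/7.5 = 1.733 sts per cm.
pocket: 13 × 1.733 = 22.53 → 23.
front: 54 × 1.733 = 93.60 → 94.
left front: 27 × 1.733 = 46.80 → 47.
right front: 27.5 × 1.733 = 47.67 → 48.

pocket 23; front 94; left front 47; right front 48.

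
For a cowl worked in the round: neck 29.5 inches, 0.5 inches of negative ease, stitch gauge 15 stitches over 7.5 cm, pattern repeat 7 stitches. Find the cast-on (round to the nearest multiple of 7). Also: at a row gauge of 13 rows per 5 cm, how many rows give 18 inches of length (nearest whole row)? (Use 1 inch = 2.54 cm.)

Cast on 147 stitches; work 119 rows.

Finished = 29.5 − 0.5 = 29 inches.
29 inches × 2.54 = 73.66 cm.
15/7.5 = 2 sts per cm; 73.66 × 2 = 147.32 sts.
Nearest multiple of 7 → 147.
18 inches = 45.72 cm; × 2.6 = 118.87 → 119 rows.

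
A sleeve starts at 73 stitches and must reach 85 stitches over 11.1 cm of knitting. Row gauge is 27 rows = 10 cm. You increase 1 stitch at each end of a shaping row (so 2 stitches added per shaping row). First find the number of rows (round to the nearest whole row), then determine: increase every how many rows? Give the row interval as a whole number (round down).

Rows = 11.1 × 2.7 = 30.0 → 30 rows.
Stitches to add: 12 → 6 shaping rows (at 2 st each).
30 / 6 = 5.00 → every 5 rows.

Increase every 5th row.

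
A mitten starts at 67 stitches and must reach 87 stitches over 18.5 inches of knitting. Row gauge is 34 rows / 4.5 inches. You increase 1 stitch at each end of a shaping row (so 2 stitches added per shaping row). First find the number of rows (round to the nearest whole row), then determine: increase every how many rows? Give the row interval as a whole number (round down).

Rows = 18.5 × 7.556 = 139.8 → 140 rows.
Stitches to add: 20 → 10 shaping rows (at 2 st each).
140 / 10 = 14.00 → every 14 rows.

Increase every 14th row.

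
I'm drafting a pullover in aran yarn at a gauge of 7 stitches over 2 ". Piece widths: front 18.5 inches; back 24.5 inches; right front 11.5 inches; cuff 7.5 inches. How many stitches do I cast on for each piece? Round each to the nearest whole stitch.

front 65; back 86; right front 40; cuff 26.

Rate = 7/2 = 3.5 sts per in.
front: 18.5 × 3.5 = 64.75 → 65.
back: 24.5 × 3.5 = 85.75 → 86.
right front: 11.5 × 3.5 = 40.25 → 40.
cuff: 7.5 × 3.5 = 26.25 → 26.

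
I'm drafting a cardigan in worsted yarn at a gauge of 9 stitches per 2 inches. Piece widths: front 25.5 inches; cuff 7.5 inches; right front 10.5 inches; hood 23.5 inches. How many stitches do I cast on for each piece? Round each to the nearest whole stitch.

Rate = 9/2 = 4.5 sts per in.
front: 25.5 × 4.5 = 114.75 → 115.
cuff: 7.5 × 4.5 = 33.75 → 34.
right front: 10.5 × 4.5 = 47.25 → 47.
hood: 23.5 × 4.5 = 105.75 → 106.

front 115; cuff 34; right front 47; hood 106.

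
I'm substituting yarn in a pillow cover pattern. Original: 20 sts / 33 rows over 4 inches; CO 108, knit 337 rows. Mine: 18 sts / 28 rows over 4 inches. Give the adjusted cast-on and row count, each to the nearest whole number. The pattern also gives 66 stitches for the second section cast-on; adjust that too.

Stitches: 108 × 18/20 = 97.20 → 97.
Rows: 337 × 28/33 = 285.94 → 286.
second section cast-on: 66 × 18/20 = 59.40 → 59.

Cast on 97 stitches; work 286 rows; second section cast-on 59 stitches.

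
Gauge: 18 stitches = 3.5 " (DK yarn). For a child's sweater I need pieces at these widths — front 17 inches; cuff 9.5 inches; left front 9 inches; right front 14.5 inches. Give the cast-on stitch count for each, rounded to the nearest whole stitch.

Rate = 18/3.5 = 5.143 sts per in.
front: 17 × 5.143 = 87.43 → 87.
cuff: 9.5 × 5.143 = 48.86 → 49.
left front: 9 × 5.143 = 46.29 → 46.
right front: 14.5 × 5.143 = 74.57 → 75.

front 87; cuff 49; left front 46; right front 75.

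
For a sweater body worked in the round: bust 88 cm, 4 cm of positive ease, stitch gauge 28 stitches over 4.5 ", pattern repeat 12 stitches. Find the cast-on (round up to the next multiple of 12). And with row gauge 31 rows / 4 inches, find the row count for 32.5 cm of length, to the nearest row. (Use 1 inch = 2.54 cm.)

Cast on 228 stitches; work 99 rows.

Finished = 88 + 4 = 92 cm.
92 cm × 1/2.54 = 36.22 inches.
28/4.5 = 6.222 sts per in; 36.22 × 6.222 = 225.37 sts.
Next multiple of 12 → 228.
32.5 cm = 12.80 inches; × 7.75 = 99.16 → 99 rows.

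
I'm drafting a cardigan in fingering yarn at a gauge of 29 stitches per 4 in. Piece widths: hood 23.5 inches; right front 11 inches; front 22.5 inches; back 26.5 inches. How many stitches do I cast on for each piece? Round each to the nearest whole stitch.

hood 170; right front 80; front 163; back 192.

Rate = 29/4 = 7.25 sts per in.
hood: 23.5 × 7.25 = 170.38 → 170.
right front: 11 × 7.25 = 79.75 → 80.
front: 22.5 × 7.25 = 163.12 → 163.
back: 26.5 × 7.25 = 192.12 → 192.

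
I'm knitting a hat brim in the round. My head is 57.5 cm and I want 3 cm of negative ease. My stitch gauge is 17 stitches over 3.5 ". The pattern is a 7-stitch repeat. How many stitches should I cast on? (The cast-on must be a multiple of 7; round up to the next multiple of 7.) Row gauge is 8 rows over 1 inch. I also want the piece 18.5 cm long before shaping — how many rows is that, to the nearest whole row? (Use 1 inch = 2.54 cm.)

Finished = 57.5 − 3 = 54.5 cm.
54.5 cm × 1/2.54 = 21.46 inches.
17/3.5 = 4.857 sts per in; 21.46 × 4.857 = 104.22 sts.
Next multiple of 7 → 105.
18.5 cm = 7.28 inches; × 8 = 58.27 → 58 rows.

Cast on 105 stitches; work 58 rows.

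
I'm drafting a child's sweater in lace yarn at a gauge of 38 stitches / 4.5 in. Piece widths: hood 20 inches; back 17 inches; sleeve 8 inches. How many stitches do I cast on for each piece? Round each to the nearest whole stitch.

Rate = 38/4.5 = 8.444 sts per in.
hood: 20 × 8.444 = 168.89 → 169.
back: 17 × 8.444 = 143.56 → 144.
sleeve: 8 × 8.444 = 67.56 → 68.

hood 169; back 144; sleeve 68.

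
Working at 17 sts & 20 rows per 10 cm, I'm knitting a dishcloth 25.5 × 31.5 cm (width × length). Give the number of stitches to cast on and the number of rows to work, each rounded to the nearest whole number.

Stitch gauge = 17/10 = 1.7 sts/cm; 25.5 × 1.7 = 43.35 → 43 sts.
Row gauge = 20/10 = 2 rows/cm; 31.5 × 2 = 63.00 → 63 rows.

Cast on 43 stitches and work 63 rows.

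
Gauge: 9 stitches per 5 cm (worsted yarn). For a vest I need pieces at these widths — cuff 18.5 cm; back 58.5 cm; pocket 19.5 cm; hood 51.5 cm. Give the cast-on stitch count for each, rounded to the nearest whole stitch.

Rate = 9/5 = 1.8 sts per cm.
cuff: 18.5 × 1.8 = 33.30 → 33.
back: 58.5 × 1.8 = 105.30 → 105.
pocket: 19.5 × 1.8 = 35.10 → 35.
hood: 51.5 × 1.8 = 92.70 → 93.

cuff 33; back 105; pocket 35; hood 93.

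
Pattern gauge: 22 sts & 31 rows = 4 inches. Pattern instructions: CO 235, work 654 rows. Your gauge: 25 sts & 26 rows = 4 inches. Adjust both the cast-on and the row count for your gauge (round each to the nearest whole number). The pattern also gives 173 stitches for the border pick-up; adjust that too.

Cast on 267 stitches; work 549 rows; border pick-up 197 stitches.

Stitches: 235 × 25/22 = 267.05 → 267.
Rows: 654 × 26/31 = 548.52 → 549.
border pick-up: 173 × 25/22 = 196.59 → 197.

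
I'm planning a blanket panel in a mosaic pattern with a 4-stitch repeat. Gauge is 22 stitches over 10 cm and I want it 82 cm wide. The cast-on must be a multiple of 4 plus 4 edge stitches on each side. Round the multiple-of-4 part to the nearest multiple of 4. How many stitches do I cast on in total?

22 / 10 = 2.2 sts per cm.
82 × 2.2 = 180.40 sts.
Less 8 edge sts → 172.40 for the repeat.
Nearest multiple of 4: 172.
Add back 8 edge sts → 180.

180 stitches.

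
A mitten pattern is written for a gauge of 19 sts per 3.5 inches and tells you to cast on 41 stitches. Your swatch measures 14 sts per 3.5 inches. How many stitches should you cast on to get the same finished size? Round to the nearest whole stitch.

Scale factor = 14 / 19 = 0.737.
41 × 14 / 19 = 30.21 sts.
→ 30 sts.

30 stitches.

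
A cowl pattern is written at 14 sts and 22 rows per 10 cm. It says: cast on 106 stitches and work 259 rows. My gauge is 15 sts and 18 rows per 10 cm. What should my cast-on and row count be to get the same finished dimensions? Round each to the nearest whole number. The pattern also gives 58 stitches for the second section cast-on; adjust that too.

Stitches: 106 × 15/14 = 113.57 → 114.
Rows: 259 × 18/22 = 211.91 → 212.
second section cast-on: 58 × 15/14 = 62.14 → 62.

Cast on 114 stitches; work 212 rows; second section cast-on 62 stitches.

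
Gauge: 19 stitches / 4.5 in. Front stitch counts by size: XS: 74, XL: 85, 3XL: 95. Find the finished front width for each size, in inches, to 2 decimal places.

19/4.5 = 4.222 sts per in.
XS: 74 / 4.222 = 17.526 → 17.53 in.
XL: 85 / 4.222 = 20.132 → 20.13 in.
3XL: 95 / 4.222 = 22.500 → 22.50 in.

XS 17.53 inches; XL 20.13 inches; 3XL 22.50 inches.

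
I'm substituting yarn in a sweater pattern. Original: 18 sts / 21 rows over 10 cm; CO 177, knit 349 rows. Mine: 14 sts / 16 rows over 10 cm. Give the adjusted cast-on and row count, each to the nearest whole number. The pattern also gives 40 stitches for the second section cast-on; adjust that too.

Cast on 138 stitches; work 266 rows; second section cast-on 31 stitches.

Stitches: 177 × 14/18 = 137.67 → 138.
Rows: 349 × 16/21 = 265.90 → 266.
second section cast-on: 40 × 14/18 = 31.11 → 31.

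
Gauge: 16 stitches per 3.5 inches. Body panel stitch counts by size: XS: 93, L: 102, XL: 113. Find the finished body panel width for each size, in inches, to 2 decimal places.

16/3.5 = 4.571 sts per in.
XS: 93 / 4.571 = 20.344 → 20.34 in.
L: 102 / 4.571 = 22.312 → 22.31 in.
XL: 113 / 4.571 = 24.719 → 24.72 in.

XS 20.34 inches; L 22.31 inches; XL 24.72 inches.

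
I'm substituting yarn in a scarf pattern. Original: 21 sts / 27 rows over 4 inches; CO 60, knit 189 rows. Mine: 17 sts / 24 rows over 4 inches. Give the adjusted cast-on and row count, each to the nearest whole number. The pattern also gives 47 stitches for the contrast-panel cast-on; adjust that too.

Cast on 49 stitches; work 168 rows; contrast-panel cast-on 38 stitches.

Stitches: 60 × 17/21 = 48.57 → 49.
Rows: 189 × 24/27 = 168.00 → 168.
contrast-panel cast-on: 47 × 17/21 = 38.05 → 38.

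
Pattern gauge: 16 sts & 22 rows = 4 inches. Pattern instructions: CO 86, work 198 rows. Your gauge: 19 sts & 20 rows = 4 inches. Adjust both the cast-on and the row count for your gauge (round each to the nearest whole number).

Cast on 102 stitches; work 180 rows.

Stitches: 86 × 19/16 = 102.12 → 102.
Rows: 198 × 20/22 = 180.00 → 180.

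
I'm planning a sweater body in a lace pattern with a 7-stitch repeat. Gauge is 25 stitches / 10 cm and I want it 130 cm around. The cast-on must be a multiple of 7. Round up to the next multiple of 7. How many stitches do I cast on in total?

CO 329 sts.

25 / 10 = 2.5 sts per cm.
130 × 2.5 = 325.00 sts.
Next multiple of 7: 329.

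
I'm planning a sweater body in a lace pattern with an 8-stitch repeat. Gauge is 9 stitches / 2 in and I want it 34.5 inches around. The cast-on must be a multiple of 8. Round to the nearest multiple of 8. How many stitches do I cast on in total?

152 stitches.

9 / 2 = 4.5 sts per inch.
34.5 × 4.5 = 155.25 sts.
Nearest multiple of 8: 152.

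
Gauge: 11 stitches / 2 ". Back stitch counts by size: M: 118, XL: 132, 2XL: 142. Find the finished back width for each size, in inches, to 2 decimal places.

11/2 = 5.5 sts per in.
M: 118 / 5.5 = 21.455 → 21.45 in.
XL: 132 / 5.5 = 24.000 → 24.00 in.
2XL: 142 / 5.5 = 25.818 → 25.82 in.

M 21.45 inches; XL 24.00 inches; 2XL 25.82 inches.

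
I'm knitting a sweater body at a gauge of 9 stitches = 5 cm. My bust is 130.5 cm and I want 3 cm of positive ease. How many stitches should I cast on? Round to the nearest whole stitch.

Finished = 130.5 + 3 = 133.5 cm.
9 / 5 = 1.8 sts per cm.
133.50 × 1.8 = 240.30 sts.
→ 240 sts.

Cast on 240 stitches.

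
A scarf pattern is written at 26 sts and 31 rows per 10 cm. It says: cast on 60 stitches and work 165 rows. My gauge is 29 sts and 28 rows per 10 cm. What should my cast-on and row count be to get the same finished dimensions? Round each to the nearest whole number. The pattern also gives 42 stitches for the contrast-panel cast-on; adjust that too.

Stitches: 60 × 29/26 = 66.92 → 67.
Rows: 165 × 28/31 = 149.03 → 149.
contrast-panel cast-on: 42 × 29/26 = 46.85 → 47.

Cast on 67 stitches; work 149 rows; contrast-panel cast-on 47 stitches.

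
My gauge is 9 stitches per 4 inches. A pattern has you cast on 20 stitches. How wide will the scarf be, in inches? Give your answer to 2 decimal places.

9 stitches / 4 inch = 2.25 stitches per inch.
20 / 2.25 = 8.889 inches.

8.89 inches.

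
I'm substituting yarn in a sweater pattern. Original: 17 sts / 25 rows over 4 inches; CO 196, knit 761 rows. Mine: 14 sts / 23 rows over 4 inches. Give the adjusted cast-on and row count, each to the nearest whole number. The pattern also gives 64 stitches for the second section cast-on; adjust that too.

Stitches: 196 × 14/17 = 161.41 → 161.
Rows: 761 × 23/25 = 700.12 → 700.
second section cast-on: 64 × 14/17 = 52.71 → 53.

Cast on 161 stitches; work 700 rows; second section cast-on 53 stitches.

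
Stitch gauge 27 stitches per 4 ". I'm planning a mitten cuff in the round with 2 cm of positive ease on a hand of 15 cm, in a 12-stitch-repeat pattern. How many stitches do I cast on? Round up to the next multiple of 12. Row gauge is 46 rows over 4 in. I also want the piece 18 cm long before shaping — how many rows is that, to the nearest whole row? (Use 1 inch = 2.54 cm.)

Cast on 48 stitches; work 81 rows.

Finished = 15 + 2 = 17 cm.
17 cm × 1/2.54 = 6.69 inches.
27/4 = 6.75 sts per in; 6.69 × 6.75 = 45.18 sts.
Next multiple of 12 → 48.
18 cm = 7.09 inches; × 11.5 = 81.50 → 81 rows.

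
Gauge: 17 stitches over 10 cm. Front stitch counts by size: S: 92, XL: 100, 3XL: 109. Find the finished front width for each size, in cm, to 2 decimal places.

17/10 = 1.7 sts per cm.
S: 92 / 1.7 = 54.118 → 54.12 cm.
XL: 100 / 1.7 = 58.824 → 58.82 cm.
3XL: 109 / 1.7 = 64.118 → 64.12 cm.

S 54.12 cm; XL 58.82 cm; 3XL 64.12 cm.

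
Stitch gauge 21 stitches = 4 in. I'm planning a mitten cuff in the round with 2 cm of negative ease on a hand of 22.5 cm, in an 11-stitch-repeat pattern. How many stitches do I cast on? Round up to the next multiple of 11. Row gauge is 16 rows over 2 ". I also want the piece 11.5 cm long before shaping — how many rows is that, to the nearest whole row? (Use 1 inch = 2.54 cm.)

Finished = 22.5 − 2 = 20.5 cm.
20.5 cm × 1/2.54 = 8.07 inches.
21/4 = 5.25 sts per in; 8.07 × 5.25 = 42.37 sts.
Next multiple of 11 → 44.
11.5 cm = 4.53 inches; × 8 = 36.22 → 36 rows.

Cast on 44 stitches; work 36 rows.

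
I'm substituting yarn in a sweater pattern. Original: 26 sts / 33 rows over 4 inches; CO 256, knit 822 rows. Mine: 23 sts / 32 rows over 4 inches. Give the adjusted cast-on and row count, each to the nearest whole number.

Cast on 226 stitches; work 797 rows.

Stitches: 256 × 23/26 = 226.46 → 226.
Rows: 822 × 32/33 = 797.09 → 797.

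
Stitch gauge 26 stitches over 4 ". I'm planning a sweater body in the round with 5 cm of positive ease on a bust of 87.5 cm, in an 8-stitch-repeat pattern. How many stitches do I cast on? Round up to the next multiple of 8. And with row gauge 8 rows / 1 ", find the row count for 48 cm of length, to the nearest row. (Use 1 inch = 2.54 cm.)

Finished = 87.5 + 5 = 92.5 cm.
92.5 cm × 1/2.54 = 36.42 inches.
26/4 = 6.5 sts per in; 36.42 × 6.5 = 236.71 sts.
Next multiple of 8 → 240.
48 cm = 18.90 inches; × 8 = 151.18 → 151 rows.

Cast on 240 stitches; work 151 rows.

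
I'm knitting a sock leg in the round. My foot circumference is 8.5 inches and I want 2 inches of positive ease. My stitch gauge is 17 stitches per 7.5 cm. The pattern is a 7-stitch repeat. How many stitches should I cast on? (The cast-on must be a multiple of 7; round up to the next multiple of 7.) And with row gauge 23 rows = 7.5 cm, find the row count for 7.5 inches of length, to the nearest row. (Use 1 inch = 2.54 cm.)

Finished = 8.5 + 2 = 10.5 inches.
10.5 inches × 2.54 = 26.67 cm.
17/7.5 = 2.267 sts per cm; 26.67 × 2.267 = 60.45 sts.
Next multiple of 7 → 63.
7.5 inches = 19.05 cm; × 3.067 = 58.42 → 58 rows.

Cast on 63 stitches; work 58 rows.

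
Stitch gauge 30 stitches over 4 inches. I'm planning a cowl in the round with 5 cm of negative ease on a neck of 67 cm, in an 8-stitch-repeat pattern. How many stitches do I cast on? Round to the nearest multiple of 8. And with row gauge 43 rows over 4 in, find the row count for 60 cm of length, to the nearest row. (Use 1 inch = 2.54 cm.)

Cast on 184 stitches; work 254 rows.

Finished = 67 − 5 = 62 cm.
62 cm × 1/2.54 = 24.41 inches.
30/4 = 7.5 sts per in; 24.41 × 7.5 = 183.07 sts.
Nearest multiple of 8 → 184.
60 cm = 23.62 inches; × 10.75 = 253.94 → 254 rows.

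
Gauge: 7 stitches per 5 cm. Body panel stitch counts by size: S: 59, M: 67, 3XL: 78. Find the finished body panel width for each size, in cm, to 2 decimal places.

S 42.14 cm; M 47.86 cm; 3XL 55.71 cm.

7/5 = 1.4 sts per cm.
S: 59 / 1.4 = 42.143 → 42.14 cm.
M: 67 / 1.4 = 47.857 → 47.86 cm.
3XL: 78 / 1.4 = 55.714 → 55.71 cm.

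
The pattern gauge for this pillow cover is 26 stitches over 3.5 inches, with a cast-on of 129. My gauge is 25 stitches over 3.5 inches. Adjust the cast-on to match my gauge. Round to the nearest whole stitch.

124 stitches.

Scale factor = 25 / 26 = 0.962.
129 × 25 / 26 = 124.04 sts.
→ 124 sts.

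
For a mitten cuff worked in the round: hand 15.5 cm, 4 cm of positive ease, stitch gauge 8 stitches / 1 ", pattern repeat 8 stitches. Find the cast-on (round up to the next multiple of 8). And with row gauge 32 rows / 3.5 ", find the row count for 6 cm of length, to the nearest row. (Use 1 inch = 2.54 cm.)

Finished = 15.5 + 4 = 19.5 cm.
19.5 cm × 1/2.54 = 7.68 inches.
8/1 = 8 sts per in; 7.68 × 8 = 61.42 sts.
Next multiple of 8 → 64.
6 cm = 2.36 inches; × 9.143 = 21.60 → 22 rows.

Cast on 64 stitches; work 22 rows.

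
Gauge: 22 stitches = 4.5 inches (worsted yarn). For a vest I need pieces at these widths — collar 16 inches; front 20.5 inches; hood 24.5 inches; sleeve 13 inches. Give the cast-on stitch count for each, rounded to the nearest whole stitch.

collar 78; front 100; hood 120; sleeve 64.

Rate = 22/4.5 = 4.889 sts per in.
collar: 16 × 4.889 = 78.22 → 78.
front: 20.5 × 4.889 = 100.22 → 100.
hood: 24.5 × 4.889 = 119.78 → 120.
sleeve: 13 × 4.889 = 63.56 → 64.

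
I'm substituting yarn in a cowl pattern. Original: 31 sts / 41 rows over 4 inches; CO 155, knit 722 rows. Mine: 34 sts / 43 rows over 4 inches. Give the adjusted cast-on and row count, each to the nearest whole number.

Stitches: 155 × 34/31 = 170.00 → 170.
Rows: 722 × 43/41 = 757.22 → 757.

Cast on 170 stitches; work 757 rows.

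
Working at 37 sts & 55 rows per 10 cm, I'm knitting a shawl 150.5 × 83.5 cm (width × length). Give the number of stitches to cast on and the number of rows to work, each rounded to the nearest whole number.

Cast on 557 stitches and work 459 rows.

Stitch gauge = 37/10 = 3.7 sts/cm; 150.5 × 3.7 = 556.85 → 557 sts.
Row gauge = 55/10 = 5.5 rows/cm; 83.5 × 5.5 = 459.25 → 459 rows.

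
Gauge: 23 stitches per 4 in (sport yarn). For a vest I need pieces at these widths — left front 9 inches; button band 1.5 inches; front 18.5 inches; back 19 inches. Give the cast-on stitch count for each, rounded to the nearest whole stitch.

Rate = 23/4 = 5.75 sts per in.
left front: 9 × 5.75 = 51.75 → 52.
button band: 1.5 × 5.75 = 8.62 → 9.
front: 18.5 × 5.75 = 106.38 → 106.
back: 19 × 5.75 = 109.25 → 109.

left front 52; button band 9; front 106; back 109.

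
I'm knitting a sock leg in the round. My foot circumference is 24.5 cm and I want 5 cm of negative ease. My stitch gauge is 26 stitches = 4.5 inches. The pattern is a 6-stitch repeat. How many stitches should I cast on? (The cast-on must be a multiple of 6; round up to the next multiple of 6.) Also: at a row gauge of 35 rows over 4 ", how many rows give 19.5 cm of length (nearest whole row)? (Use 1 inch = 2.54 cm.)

Cast on 48 stitches; work 67 rows.

Finished = 24.5 − 5 = 19.5 cm.
19.5 cm × 1/2.54 = 7.68 inches.
26/4.5 = 5.778 sts per in; 7.68 × 5.778 = 44.36 sts.
Next multiple of 6 → 48.
19.5 cm = 7.68 inches; × 8.75 = 67.18 → 67 rows.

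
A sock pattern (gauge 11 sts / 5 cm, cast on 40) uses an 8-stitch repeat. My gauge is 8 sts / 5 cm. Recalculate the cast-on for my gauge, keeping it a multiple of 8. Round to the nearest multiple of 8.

40 × 8 / 11 = 29.09.
Nearest multiple of 8: 32.

Cast on 32 stitches.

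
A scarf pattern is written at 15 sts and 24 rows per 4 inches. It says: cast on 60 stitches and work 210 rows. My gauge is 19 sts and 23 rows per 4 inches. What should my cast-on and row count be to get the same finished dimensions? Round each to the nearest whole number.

Cast on 76 stitches; work 201 rows.

Stitches: 60 × 19/15 = 76.00 → 76.
Rows: 210 × 23/24 = 201.25 → 201.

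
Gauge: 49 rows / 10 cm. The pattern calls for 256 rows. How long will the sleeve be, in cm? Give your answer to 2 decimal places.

49 rows / 10 cm = 4.9 rows per cm.
256 / 4.9 = 52.245 cm.

52.24 cm.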